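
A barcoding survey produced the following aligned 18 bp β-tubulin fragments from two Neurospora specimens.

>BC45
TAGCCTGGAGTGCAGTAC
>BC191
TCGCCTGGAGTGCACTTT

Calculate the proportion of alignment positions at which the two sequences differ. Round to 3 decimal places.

Mismatches occur at site 2 (A↔C), site 15 (G↔C), site 17 (A↔T), site 18 (C↔T).
There are 4 differences over 18 sites, so p = 4/18 = 0.222.

0.222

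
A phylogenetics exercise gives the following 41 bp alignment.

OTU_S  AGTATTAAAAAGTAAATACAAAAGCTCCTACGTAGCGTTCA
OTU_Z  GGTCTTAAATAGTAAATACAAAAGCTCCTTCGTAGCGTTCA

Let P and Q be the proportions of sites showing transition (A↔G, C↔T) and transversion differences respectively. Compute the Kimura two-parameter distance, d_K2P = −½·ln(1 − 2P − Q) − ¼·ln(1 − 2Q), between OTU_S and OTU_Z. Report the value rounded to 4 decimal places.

Mismatches occur at site 1 (A→G, transition), site 4 (A→C, transversion), site 10 (A→T, transversion), site 30 (A→T, transversion).
Of the 4 differences, 1 transition and 3 transversions over 41 sites: P = 1/41 = 0.024390, Q = 3/41 = 0.073171.
d = −0.5·ln(0.878049) − 0.25·ln(0.853658) = −0.5·(-0.130053) − 0.25·(-0.158225) = 0.1046.

0.1046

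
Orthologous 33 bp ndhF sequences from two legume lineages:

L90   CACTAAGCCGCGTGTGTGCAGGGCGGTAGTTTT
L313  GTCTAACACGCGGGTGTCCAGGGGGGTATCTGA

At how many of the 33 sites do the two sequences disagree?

Differing sites — 1:C/G; 2:A/T; 7:G/C; 8:C/A; 13:T/G; 18:G/C; 24:C/G; 29:G/T; 30:T/C; 32:T/G; 33:T/A.
That gives 11 mismatches out of 33 aligned sites, so the Hamming distance is 11.

11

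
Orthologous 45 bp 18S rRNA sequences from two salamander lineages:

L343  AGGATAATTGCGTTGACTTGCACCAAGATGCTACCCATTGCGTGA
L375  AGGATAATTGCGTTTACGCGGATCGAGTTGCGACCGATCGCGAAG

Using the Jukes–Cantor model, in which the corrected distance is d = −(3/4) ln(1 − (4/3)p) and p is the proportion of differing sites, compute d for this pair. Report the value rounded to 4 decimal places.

0.3648

Differing sites — 15:G/T; 18:T/G; 19:T/C; 21:C/G; 23:C/T; 25:A/G; 28:A/T; 32:T/G; 36:C/G; 39:T/C; 43:T/A; 44:G/A; 45:A/G.
p = 13/45 = 0.288889.
d = −0.75 · ln(1 − (4/3)·0.288889) = −0.75 · ln(0.614815) = −0.75 · (-0.486434) = 0.3648.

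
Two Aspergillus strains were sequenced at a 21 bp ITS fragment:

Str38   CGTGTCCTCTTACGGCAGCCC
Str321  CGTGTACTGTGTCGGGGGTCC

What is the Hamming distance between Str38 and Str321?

Differing sites — 6:C/A; 9:C/G; 11:T/G; 12:A/T; 16:C/G; 17:A/G; 19:C/T.
That gives 7 mismatches out of 21 aligned sites, so the Hamming distance is 7.

7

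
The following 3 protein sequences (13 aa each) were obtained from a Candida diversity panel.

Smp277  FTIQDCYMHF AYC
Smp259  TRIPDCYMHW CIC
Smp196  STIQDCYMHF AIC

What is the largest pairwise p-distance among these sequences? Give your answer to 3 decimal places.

0.462

Pairwise Hamming distances:
  Smp277 vs Smp259: 6
  Smp277 vs Smp196: 2
  Smp259 vs Smp196: 5
The largest is 6 mismatches, between Smp277 and Smp259; p = 6/13 = 0.462.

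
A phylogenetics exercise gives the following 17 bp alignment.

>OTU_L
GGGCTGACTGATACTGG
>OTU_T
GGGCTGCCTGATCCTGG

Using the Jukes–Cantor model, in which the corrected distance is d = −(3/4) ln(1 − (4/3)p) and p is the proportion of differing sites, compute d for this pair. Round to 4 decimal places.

0.1280

Differing sites — 7:A/C; 13:A/C.
p = 2/17 = 0.117647.
d = −0.75 · ln(1 − (4/3)·0.117647) = −0.75 · ln(0.843137) = −0.75 · (-0.170626) = 0.1280.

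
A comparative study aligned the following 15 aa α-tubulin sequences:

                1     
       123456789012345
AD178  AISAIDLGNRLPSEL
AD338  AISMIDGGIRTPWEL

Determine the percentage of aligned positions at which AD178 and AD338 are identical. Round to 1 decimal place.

The sequences differ at positions 4 (A/M), 7 (L/G), 9 (N/I), 11 (L/T), 13 (S/W).
10 of the 15 sites match, so the percent identity is 10/15 × 100 = 66.7%.

66.7%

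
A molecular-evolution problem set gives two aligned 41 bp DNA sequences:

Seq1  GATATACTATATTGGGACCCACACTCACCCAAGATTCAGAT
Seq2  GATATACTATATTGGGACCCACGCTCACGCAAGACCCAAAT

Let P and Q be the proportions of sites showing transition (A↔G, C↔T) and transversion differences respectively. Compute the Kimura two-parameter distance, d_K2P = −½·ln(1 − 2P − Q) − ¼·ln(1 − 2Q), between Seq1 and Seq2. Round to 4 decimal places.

0.1364

Differing sites — 23:A/G (Ti); 29:C/G (Tv); 35:T/C (Ti); 36:T/C (Ti); 39:G/A (Ti).
Of the 5 differences, 4 transitions and 1 transversion over 41 sites: P = 4/41 = 0.097561, Q = 1/41 = 0.024390.
d = −0.5·ln(0.780488) − 0.25·ln(0.951220) = −0.5·(-0.247836) − 0.25·(-0.050010) = 0.1364.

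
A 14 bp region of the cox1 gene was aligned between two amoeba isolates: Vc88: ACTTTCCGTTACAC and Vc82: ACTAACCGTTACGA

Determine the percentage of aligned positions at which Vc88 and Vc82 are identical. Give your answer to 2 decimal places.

Mismatches occur at site 4 (T/A), site 5 (T/A), site 13 (A/G), site 14 (C/A).
10 of the 14 sites match, so the percent identity is 10/14 × 100 = 71.43%.

71.43%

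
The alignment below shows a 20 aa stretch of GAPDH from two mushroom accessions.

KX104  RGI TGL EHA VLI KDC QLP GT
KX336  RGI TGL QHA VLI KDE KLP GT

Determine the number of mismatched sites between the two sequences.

The sequences differ at positions 7 (E/Q), 15 (C/E), 16 (Q/K).
That gives 3 mismatches out of 20 aligned sites, so the Hamming distance is 3.

3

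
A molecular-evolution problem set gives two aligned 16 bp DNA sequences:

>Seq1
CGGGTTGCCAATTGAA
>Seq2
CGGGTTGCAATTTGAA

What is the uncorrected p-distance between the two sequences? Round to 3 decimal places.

Mismatches occur at site 9 (C→A), site 11 (A→T).
There are 2 differences over 16 sites, so p = 2/16 = 0.125.

0.125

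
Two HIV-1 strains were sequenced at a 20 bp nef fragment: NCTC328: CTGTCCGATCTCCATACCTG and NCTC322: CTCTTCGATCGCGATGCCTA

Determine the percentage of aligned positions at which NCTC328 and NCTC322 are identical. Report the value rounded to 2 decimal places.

Differing sites — 3:G/C; 5:C/T; 11:T/G; 13:C/G; 16:A/G; 20:G/A.
14 of the 20 sites match, so the percent identity is 14/20 × 100 = 70.00%.

70.00%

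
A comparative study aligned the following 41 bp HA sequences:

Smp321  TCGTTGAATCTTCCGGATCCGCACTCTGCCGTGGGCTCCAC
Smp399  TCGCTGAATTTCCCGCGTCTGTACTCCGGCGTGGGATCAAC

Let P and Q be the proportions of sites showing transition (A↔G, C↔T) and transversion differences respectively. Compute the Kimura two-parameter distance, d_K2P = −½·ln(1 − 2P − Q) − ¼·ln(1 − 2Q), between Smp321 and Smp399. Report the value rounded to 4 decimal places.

Mismatches occur at site 4 (T→C, transition), site 10 (C→T, transition), site 12 (T→C, transition), site 16 (G→C, transversion), site 17 (A→G, transition), site 20 (C→T, transition), site 22 (C→T, transition), site 27 (T→C, transition), site 29 (C→G, transversion), site 36 (C→A, transversion), site 39 (C→A, transversion).
Of the 11 differences, 7 transitions and 4 transversions over 41 sites: P = 7/41 = 0.170732, Q = 4/41 = 0.097561.
d = −0.5·ln(0.560975) − 0.25·ln(0.804878) = −0.5·(-0.578079) − 0.25·(-0.217065) = 0.3433.

0.3433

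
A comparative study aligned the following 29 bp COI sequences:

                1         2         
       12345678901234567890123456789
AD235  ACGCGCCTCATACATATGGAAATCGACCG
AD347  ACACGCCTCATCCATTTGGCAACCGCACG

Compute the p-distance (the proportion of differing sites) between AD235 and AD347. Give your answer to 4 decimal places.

0.2414

The sequences differ at positions 3 (G/A), 12 (A/C), 16 (A/T), 20 (A/C), 23 (T/C), 26 (A/C), 27 (C/A).
There are 7 differences over 29 sites, so p = 7/29 = 0.2414.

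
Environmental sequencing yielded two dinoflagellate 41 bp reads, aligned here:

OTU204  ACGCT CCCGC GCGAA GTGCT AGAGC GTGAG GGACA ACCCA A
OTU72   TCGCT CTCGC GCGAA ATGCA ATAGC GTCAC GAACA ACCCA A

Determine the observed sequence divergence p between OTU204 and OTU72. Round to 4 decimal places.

Mismatches occur at site 1 (A↔T), site 7 (C↔T), site 16 (G↔A), site 20 (T↔A), site 22 (G↔T), site 28 (G↔C), site 30 (G↔C), site 32 (G↔A).
There are 8 differences over 41 sites, so p = 8/41 = 0.1951.

0.1951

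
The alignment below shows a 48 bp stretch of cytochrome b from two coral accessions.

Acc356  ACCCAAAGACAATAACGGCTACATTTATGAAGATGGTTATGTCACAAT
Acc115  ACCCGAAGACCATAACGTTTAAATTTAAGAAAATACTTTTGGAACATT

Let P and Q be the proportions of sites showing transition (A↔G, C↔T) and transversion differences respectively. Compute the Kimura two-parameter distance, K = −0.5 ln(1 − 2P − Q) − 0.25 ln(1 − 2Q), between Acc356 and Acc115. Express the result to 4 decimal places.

Mismatches occur at site 5 (A/G, transition), site 11 (A/C, transversion), site 18 (G/T, transversion), site 19 (C/T, transition), site 22 (C/A, transversion), site 28 (T/A, transversion), site 32 (G/A, transition), site 35 (G/A, transition), site 36 (G/C, transversion), site 39 (A/T, transversion), site 42 (T/G, transversion), site 43 (C/A, transversion), site 47 (A/T, transversion).
Of the 13 differences, 4 transitions and 9 transversions over 48 sites: P = 4/48 = 0.083333, Q = 9/48 = 0.187500.
d = −0.5·ln(0.645834) − 0.25·ln(0.625000) = −0.5·(-0.437213) − 0.25·(-0.470004) = 0.3361.

0.3361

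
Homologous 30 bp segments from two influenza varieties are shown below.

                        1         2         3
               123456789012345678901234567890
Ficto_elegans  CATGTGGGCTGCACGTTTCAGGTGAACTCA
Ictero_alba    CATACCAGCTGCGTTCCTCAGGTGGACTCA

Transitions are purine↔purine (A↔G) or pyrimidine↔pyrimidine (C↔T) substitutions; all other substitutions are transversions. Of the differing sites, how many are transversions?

2

The sequences differ at positions 4 (G/A, transition), 5 (T/C, transition), 6 (G/C, transversion), 7 (G/A, transition), 13 (A/G, transition), 14 (C/T, transition), 15 (G/T, transversion), 16 (T/C, transition), 17 (T/C, transition), 25 (A/G, transition).
Of the 10 differences, 8 transitions and 2 transversions, so the answer is 2.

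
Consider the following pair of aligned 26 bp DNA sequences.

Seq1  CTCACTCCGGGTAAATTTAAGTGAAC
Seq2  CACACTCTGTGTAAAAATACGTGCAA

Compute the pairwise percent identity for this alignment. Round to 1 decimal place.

Differing sites — 2:T/A; 8:C/T; 10:G/T; 16:T/A; 17:T/A; 20:A/C; 24:A/C; 26:C/A.
18 of the 26 sites match, so the percent identity is 18/26 × 100 = 69.2%.

69.2%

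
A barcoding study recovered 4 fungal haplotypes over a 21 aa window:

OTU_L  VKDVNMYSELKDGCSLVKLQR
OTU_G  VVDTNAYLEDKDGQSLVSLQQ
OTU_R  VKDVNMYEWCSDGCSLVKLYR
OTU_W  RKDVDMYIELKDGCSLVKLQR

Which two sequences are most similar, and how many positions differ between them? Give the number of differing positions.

Pairwise Hamming distances:
  OTU_L vs OTU_G: 8
  OTU_L vs OTU_R: 5
  OTU_L vs OTU_W: 3
  OTU_G vs OTU_R: 11
  OTU_G vs OTU_W: 10
  OTU_R vs OTU_W: 7
The smallest is 3, between OTU_L and OTU_W.

3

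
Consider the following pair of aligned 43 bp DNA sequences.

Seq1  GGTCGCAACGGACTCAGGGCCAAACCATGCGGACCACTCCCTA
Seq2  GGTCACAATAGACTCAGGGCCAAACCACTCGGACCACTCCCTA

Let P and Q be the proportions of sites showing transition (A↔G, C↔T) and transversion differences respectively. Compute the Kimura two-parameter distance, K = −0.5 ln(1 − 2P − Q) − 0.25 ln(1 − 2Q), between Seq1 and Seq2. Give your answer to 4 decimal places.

0.1293

The sequences differ at positions 5 (G/A, transition), 9 (C/T, transition), 10 (G/A, transition), 28 (T/C, transition), 29 (G/T, transversion).
Of the 5 differences, 4 transitions and 1 transversion over 43 sites: P = 4/43 = 0.093023, Q = 1/43 = 0.023256.
d = −0.5·ln(0.790698) − 0.25·ln(0.953488) = −0.5·(-0.234839) − 0.25·(-0.047628) = 0.1293.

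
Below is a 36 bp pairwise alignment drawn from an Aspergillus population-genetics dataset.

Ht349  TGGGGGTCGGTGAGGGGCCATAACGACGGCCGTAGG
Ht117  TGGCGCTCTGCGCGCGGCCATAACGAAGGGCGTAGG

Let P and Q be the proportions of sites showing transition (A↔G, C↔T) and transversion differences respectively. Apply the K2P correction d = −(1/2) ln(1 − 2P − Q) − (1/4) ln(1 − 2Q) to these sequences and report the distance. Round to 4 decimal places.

The sequences differ at positions 4 (G/C, transversion), 6 (G/C, transversion), 9 (G/T, transversion), 11 (T/C, transition), 13 (A/C, transversion), 15 (G/C, transversion), 27 (C/A, transversion), 30 (C/G, transversion).
Of the 8 differences, 1 transition and 7 transversions over 36 sites: P = 1/36 = 0.027778, Q = 7/36 = 0.194444.
d = −0.5·ln(0.750000) − 0.25·ln(0.611112) = −0.5·(-0.287682) − 0.25·(-0.492475) = 0.2670.

0.2670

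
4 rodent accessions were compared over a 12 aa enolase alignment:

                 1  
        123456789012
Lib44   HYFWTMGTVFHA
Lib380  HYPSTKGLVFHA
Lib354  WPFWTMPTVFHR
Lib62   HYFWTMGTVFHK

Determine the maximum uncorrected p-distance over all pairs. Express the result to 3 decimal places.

Pairwise Hamming distances:
  Lib44 vs Lib380: 4
  Lib44 vs Lib354: 4
  Lib44 vs Lib62: 1
  Lib380 vs Lib354: 8
  Lib380 vs Lib62: 5
  Lib354 vs Lib62: 4
The largest is 8 mismatches, between Lib380 and Lib354; p = 8/12 = 0.667.

0.667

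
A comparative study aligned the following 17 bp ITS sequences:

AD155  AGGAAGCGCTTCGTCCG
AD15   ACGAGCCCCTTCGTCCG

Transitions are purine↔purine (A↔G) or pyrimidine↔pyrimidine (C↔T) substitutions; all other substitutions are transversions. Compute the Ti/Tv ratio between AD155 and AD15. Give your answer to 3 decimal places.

0.333

Mismatches occur at site 2 (G/C, transversion), site 5 (A/G, transition), site 6 (G/C, transversion), site 8 (G/C, transversion).
Of the 4 differences, 1 transition and 3 transversions, so Ti/Tv = 1/3 = 0.333.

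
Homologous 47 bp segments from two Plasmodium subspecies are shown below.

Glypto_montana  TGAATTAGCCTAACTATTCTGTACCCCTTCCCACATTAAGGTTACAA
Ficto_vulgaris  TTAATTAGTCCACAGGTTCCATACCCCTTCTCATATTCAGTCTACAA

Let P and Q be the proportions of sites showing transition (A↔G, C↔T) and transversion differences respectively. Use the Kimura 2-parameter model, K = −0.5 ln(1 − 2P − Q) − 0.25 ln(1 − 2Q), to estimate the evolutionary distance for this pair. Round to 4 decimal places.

Differing sites — 2:G/T (Tv); 9:C/T (Ti); 11:T/C (Ti); 13:A/C (Tv); 14:C/A (Tv); 15:T/G (Tv); 16:A/G (Ti); 20:T/C (Ti); 21:G/A (Ti); 31:C/T (Ti); 34:C/T (Ti); 38:A/C (Tv); 41:G/T (Tv); 42:T/C (Ti).
Of the 14 differences, 8 transitions and 6 transversions over 47 sites: P = 8/47 = 0.170213, Q = 6/47 = 0.127660.
d = −0.5·ln(0.531914) − 0.25·ln(0.744680) = −0.5·(-0.631273) − 0.25·(-0.294801) = 0.3893.

0.3893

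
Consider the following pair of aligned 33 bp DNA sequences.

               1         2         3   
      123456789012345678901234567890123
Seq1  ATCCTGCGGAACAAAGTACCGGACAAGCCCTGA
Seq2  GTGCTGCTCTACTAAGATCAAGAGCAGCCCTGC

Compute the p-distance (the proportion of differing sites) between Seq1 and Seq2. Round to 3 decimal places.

Differing sites — 1:A/G; 3:C/G; 8:G/T; 9:G/C; 10:A/T; 13:A/T; 17:T/A; 18:A/T; 20:C/A; 21:G/A; 24:C/G; 25:A/C; 33:A/C.
There are 13 differences over 33 sites, so p = 13/33 = 0.394.

0.394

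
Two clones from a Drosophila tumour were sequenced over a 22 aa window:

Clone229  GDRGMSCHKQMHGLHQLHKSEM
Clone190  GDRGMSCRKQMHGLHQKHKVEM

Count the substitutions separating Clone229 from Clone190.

3

Mismatches occur at site 8 (H↔R), site 17 (L↔K), site 20 (S↔V).
That gives 3 mismatches out of 22 aligned sites, so the Hamming distance is 3.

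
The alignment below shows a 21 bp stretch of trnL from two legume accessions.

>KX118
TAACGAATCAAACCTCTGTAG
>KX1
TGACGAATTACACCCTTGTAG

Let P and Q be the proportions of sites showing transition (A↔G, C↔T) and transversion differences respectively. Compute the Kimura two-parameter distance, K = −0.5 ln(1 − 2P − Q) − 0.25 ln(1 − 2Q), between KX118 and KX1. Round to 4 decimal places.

0.3048

Mismatches occur at site 2 (A↔G, transition), site 9 (C↔T, transition), site 11 (A↔C, transversion), site 15 (T↔C, transition), site 16 (C↔T, transition).
Of the 5 differences, 4 transitions and 1 transversion over 21 sites: P = 4/21 = 0.190476, Q = 1/21 = 0.047619.
d = −0.5·ln(0.571429) − 0.25·ln(0.904762) = −0.5·(-0.559615) − 0.25·(-0.100083) = 0.3048.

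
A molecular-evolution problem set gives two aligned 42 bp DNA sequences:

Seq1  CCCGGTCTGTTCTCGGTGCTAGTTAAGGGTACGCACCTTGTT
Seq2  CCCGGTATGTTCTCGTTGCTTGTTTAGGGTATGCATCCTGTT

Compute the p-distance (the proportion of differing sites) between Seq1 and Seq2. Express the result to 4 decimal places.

The sequences differ at positions 7 (C/A), 16 (G/T), 21 (A/T), 25 (A/T), 32 (C/T), 36 (C/T), 38 (T/C).
There are 7 differences over 42 sites, so p = 7/42 = 0.1667.

0.1667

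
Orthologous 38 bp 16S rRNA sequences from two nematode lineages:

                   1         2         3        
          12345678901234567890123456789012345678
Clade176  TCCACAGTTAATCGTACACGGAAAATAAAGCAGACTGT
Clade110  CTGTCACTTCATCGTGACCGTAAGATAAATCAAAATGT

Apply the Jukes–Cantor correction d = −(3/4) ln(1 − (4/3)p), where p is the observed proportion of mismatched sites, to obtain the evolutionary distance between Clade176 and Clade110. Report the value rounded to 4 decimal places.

Differing sites — 1:T/C; 2:C/T; 3:C/G; 4:A/T; 7:G/C; 10:A/C; 16:A/G; 17:C/A; 18:A/C; 21:G/T; 24:A/G; 30:G/T; 33:G/A; 35:C/A.
p = 14/38 = 0.368421.
d = −0.75 · ln(1 − (4/3)·0.368421) = −0.75 · ln(0.508772) = −0.75 · (-0.675755) = 0.5068.

0.5068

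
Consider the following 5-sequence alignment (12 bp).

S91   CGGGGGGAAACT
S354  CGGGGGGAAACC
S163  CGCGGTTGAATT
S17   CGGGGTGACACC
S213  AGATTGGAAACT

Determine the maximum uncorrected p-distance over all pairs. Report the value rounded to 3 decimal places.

Pairwise Hamming distances:
  S91 vs S354: 1
  S91 vs S163: 5
  S91 vs S17: 3
  S91 vs S213: 4
  S354 vs S163: 6
  S354 vs S17: 2
  S354 vs S213: 5
  S163 vs S17: 6
  S163 vs S213: 8
  S17 vs S213: 7
The largest is 8 mismatches, between S163 and S213; p = 8/12 = 0.667.

0.667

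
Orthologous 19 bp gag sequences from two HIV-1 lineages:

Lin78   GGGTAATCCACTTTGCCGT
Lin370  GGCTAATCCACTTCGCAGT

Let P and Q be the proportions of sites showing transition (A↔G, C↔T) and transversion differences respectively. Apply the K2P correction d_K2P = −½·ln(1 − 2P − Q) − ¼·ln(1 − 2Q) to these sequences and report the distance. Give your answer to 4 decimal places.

0.1773

The sequences differ at positions 3 (G/C, transversion), 14 (T/C, transition), 17 (C/A, transversion).
Of the 3 differences, 1 transition and 2 transversions over 19 sites: P = 1/19 = 0.052632, Q = 2/19 = 0.105263.
d = −0.5·ln(0.789473) − 0.25·ln(0.789474) = −0.5·(-0.236390) − 0.25·(-0.236388) = 0.1773.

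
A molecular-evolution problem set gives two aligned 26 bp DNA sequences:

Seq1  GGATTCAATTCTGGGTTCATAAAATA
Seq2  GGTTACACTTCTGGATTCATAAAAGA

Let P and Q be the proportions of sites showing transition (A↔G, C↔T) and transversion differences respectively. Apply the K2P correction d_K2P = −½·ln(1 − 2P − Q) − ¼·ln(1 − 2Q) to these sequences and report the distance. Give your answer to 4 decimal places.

Differing sites — 3:A/T (Tv); 5:T/A (Tv); 8:A/C (Tv); 15:G/A (Ti); 25:T/G (Tv).
Of the 5 differences, 1 transition and 4 transversions over 26 sites: P = 1/26 = 0.038462, Q = 4/26 = 0.153846.
d = −0.5·ln(0.769230) − 0.25·ln(0.692308) = −0.5·(-0.262365) − 0.25·(-0.367724) = 0.2231.

0.2231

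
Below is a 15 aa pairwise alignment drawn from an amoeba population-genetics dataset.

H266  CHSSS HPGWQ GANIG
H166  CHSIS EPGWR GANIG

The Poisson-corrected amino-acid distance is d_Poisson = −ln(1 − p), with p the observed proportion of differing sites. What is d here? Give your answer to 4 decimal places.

The sequences differ at positions 4 (S/I), 6 (H/E), 10 (Q/R).
p = 3/15 = 0.200000.
d = −ln(1 − 0.200000) = −ln(0.800000) = 0.2231.

0.2231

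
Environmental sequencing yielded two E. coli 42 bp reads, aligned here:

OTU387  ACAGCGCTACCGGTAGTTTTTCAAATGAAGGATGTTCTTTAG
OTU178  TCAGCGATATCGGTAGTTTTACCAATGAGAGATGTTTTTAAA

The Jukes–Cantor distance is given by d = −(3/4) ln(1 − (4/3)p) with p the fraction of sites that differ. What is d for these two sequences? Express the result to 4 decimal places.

Mismatches occur at site 1 (A/T), site 7 (C/A), site 10 (C/T), site 21 (T/A), site 23 (A/C), site 29 (A/G), site 30 (G/A), site 37 (C/T), site 40 (T/A), site 42 (G/A).
p = 10/42 = 0.238095.
d = −0.75 · ln(1 − (4/3)·0.238095) = −0.75 · ln(0.682540) = −0.75 · (-0.381934) = 0.2865.

0.2865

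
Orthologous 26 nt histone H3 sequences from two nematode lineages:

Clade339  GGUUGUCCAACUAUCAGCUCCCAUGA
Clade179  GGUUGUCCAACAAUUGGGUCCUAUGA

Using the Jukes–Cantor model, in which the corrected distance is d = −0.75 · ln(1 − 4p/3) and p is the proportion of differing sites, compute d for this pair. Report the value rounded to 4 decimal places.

0.2222

Mismatches occur at site 12 (U→A), site 15 (C→U), site 16 (A→G), site 18 (C→G), site 22 (C→U).
p = 5/26 = 0.192308.
d = −0.75 · ln(1 − (4/3)·0.192308) = −0.75 · ln(0.743589) = −0.75 · (-0.296267) = 0.2222.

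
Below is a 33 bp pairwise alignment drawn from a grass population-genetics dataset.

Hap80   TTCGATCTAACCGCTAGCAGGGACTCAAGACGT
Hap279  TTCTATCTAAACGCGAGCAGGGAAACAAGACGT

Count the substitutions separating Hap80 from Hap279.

Mismatches occur at site 4 (G↔T), site 11 (C↔A), site 15 (T↔G), site 24 (C↔A), site 25 (T↔A).
That gives 5 mismatches out of 33 aligned sites, so the Hamming distance is 5.

5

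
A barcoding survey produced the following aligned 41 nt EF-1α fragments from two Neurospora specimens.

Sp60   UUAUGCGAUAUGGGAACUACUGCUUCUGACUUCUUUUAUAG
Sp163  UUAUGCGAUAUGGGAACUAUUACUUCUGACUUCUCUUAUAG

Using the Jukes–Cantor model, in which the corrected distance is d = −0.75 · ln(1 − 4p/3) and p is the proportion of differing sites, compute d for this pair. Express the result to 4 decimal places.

0.0770

The sequences differ at positions 20 (C/U), 22 (G/A), 35 (U/C).
p = 3/41 = 0.073171.
d = −0.75 · ln(1 − (4/3)·0.073171) = −0.75 · ln(0.902439) = −0.75 · (-0.102654) = 0.0770.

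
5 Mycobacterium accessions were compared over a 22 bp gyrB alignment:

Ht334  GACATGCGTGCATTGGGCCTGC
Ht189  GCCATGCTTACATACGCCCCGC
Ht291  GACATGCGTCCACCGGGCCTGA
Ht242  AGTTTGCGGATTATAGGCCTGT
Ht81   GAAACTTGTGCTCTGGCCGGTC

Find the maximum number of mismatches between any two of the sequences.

Pairwise Hamming distances:
  Ht334 vs Ht189: 7
  Ht334 vs Ht291: 4
  Ht334 vs Ht242: 11
  Ht334 vs Ht81: 10
  Ht189 vs Ht291: 9
  Ht189 vs Ht242: 14
  Ht189 vs Ht81: 14
  Ht291 vs Ht242: 12
  Ht291 vs Ht81: 12
  Ht242 vs Ht81: 17
The largest is 17, between Ht242 and Ht81.

17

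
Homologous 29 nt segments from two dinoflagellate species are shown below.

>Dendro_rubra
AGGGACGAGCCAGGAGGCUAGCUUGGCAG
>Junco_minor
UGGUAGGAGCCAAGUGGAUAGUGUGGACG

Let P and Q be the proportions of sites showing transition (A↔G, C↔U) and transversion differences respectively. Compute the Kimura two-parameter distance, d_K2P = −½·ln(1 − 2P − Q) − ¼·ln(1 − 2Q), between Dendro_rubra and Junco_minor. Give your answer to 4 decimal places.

0.4676

Mismatches occur at site 1 (A/U, transversion), site 4 (G/U, transversion), site 6 (C/G, transversion), site 13 (G/A, transition), site 15 (A/U, transversion), site 18 (C/A, transversion), site 22 (C/U, transition), site 23 (U/G, transversion), site 27 (C/A, transversion), site 28 (A/C, transversion).
Of the 10 differences, 2 transitions and 8 transversions over 29 sites: P = 2/29 = 0.068966, Q = 8/29 = 0.275862.
d = −0.5·ln(0.586206) − 0.25·ln(0.448276) = −0.5·(-0.534084) − 0.25·(-0.802346) = 0.4676.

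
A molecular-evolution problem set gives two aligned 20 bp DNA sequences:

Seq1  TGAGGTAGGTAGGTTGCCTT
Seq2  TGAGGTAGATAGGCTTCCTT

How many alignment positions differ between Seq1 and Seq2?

Differing sites — 9:G/A; 14:T/C; 16:G/T.
That gives 3 mismatches out of 20 aligned sites, so the Hamming distance is 3.

3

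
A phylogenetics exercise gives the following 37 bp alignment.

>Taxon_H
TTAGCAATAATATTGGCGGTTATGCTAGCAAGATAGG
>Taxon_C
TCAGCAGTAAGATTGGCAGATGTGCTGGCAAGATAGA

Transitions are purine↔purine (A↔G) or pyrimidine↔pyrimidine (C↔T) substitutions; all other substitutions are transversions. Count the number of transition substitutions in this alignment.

6

The sequences differ at positions 2 (T/C, transition), 7 (A/G, transition), 11 (T/G, transversion), 18 (G/A, transition), 20 (T/A, transversion), 22 (A/G, transition), 27 (A/G, transition), 37 (G/A, transition).
Of the 8 differences, 6 transitions and 2 transversions, so the answer is 6.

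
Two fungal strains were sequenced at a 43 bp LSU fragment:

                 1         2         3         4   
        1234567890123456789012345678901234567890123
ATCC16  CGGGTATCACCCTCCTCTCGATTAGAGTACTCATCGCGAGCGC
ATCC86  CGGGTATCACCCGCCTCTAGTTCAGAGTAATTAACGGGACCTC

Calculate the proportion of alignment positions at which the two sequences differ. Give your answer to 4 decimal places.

The sequences differ at positions 13 (T/G), 19 (C/A), 21 (A/T), 23 (T/C), 30 (C/A), 32 (C/T), 34 (T/A), 37 (C/G), 40 (G/C), 42 (G/T).
There are 10 differences over 43 sites, so p = 10/43 = 0.2326.

0.2326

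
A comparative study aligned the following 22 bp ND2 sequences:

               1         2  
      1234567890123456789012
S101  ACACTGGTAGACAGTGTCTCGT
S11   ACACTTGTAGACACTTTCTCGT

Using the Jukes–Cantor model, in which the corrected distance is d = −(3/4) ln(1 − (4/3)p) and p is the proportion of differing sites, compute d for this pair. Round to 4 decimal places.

0.1505

Differing sites — 6:G/T; 14:G/C; 16:G/T.
p = 3/22 = 0.136364.
d = −0.75 · ln(1 − (4/3)·0.136364) = −0.75 · ln(0.818181) = −0.75 · (-0.200672) = 0.1505.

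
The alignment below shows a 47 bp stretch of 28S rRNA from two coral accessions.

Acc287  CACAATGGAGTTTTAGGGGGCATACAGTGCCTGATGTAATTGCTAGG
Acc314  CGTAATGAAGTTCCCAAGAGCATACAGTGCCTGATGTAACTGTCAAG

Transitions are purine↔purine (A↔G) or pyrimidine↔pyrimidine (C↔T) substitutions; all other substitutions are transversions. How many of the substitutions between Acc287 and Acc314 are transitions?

12

Mismatches occur at site 2 (A/G, transition), site 3 (C/T, transition), site 8 (G/A, transition), site 13 (T/C, transition), site 14 (T/C, transition), site 15 (A/C, transversion), site 16 (G/A, transition), site 17 (G/A, transition), site 19 (G/A, transition), site 40 (T/C, transition), site 43 (C/T, transition), site 44 (T/C, transition), site 46 (G/A, transition).
Of the 13 differences, 12 transitions and 1 transversion, so the answer is 12.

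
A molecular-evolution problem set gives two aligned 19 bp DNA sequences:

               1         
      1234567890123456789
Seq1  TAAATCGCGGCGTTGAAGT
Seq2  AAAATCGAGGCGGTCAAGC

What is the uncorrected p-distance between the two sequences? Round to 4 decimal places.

0.2632

Mismatches occur at site 1 (T/A), site 8 (C/A), site 13 (T/G), site 15 (G/C), site 19 (T/C).
There are 5 differences over 19 sites, so p = 5/19 = 0.2632.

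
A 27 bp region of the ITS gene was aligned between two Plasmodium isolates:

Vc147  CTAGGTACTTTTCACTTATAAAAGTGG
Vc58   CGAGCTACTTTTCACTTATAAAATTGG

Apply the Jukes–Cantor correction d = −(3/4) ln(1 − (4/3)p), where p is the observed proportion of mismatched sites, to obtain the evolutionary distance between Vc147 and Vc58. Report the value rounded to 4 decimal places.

Mismatches occur at site 2 (T→G), site 5 (G→C), site 24 (G→T).
p = 3/27 = 0.111111.
d = −0.75 · ln(1 − (4/3)·0.111111) = −0.75 · ln(0.851852) = −0.75 · (-0.160342) = 0.1203.

0.1203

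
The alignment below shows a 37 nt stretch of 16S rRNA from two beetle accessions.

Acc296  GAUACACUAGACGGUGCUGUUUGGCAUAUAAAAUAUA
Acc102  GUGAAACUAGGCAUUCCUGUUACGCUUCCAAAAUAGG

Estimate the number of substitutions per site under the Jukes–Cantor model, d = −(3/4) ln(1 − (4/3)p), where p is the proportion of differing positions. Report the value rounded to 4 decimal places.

Differing sites — 2:A/U; 3:U/G; 5:C/A; 11:A/G; 13:G/A; 14:G/U; 16:G/C; 22:U/A; 23:G/C; 26:A/U; 28:A/C; 29:U/C; 36:U/G; 37:A/G.
p = 14/37 = 0.378378.
d = −0.75 · ln(1 − (4/3)·0.378378) = −0.75 · ln(0.495496) = −0.75 · (-0.702196) = 0.5266.

0.5266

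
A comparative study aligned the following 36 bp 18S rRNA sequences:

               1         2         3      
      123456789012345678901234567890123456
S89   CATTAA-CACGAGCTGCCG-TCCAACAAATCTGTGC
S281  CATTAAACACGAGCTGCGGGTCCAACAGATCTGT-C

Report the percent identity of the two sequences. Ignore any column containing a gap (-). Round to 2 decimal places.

Excluding the 3 gap columns leaves 33 comparable sites.
Differing sites — 18:C/G; 28:A/G.
31 of the 33 comparable sites match, so the percent identity is 31/33 × 100 = 93.94%.

93.94%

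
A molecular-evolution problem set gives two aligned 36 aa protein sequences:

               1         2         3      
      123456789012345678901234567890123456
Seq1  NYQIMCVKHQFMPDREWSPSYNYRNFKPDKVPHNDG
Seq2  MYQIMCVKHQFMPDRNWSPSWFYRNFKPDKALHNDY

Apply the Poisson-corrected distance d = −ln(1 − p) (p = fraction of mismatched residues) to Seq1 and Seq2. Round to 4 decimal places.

The sequences differ at positions 1 (N/M), 16 (E/N), 21 (Y/W), 22 (N/F), 31 (V/A), 32 (P/L), 36 (G/Y).
p = 7/36 = 0.194444.
d = −ln(1 − 0.194444) = −ln(0.805556) = 0.2162.

0.2162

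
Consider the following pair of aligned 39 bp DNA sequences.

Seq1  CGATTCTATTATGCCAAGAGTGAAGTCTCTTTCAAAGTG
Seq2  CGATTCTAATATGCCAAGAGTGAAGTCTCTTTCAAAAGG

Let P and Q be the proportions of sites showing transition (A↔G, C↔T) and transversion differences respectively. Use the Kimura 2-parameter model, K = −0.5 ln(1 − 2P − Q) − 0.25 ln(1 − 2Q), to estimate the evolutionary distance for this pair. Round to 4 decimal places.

The sequences differ at positions 9 (T/A, transversion), 37 (G/A, transition), 38 (T/G, transversion).
Of the 3 differences, 1 transition and 2 transversions over 39 sites: P = 1/39 = 0.025641, Q = 2/39 = 0.051282.
d = −0.5·ln(0.897436) − 0.25·ln(0.897436) = −0.5·(-0.108213) − 0.25·(-0.108213) = 0.0812.

0.0812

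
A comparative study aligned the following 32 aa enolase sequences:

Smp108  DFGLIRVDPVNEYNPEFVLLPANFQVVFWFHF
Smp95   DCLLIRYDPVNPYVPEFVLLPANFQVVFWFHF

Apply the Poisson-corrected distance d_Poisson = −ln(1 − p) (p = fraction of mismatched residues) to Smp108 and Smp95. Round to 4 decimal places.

Mismatches occur at site 2 (F/C), site 3 (G/L), site 7 (V/Y), site 12 (E/P), site 14 (N/V).
p = 5/32 = 0.156250.
d = −ln(1 − 0.156250) = −ln(0.843750) = 0.1699.

0.1699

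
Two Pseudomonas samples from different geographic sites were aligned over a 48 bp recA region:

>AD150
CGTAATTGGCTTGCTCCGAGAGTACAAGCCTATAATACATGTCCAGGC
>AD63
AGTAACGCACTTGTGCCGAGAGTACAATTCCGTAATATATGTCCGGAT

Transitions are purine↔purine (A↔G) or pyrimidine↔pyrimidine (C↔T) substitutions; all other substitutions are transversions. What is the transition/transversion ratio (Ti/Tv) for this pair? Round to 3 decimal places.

Mismatches occur at site 1 (C/A, transversion), site 6 (T/C, transition), site 7 (T/G, transversion), site 8 (G/C, transversion), site 9 (G/A, transition), site 14 (C/T, transition), site 15 (T/G, transversion), site 28 (G/T, transversion), site 29 (C/T, transition), site 31 (T/C, transition), site 32 (A/G, transition), site 38 (C/T, transition), site 45 (A/G, transition), site 47 (G/A, transition), site 48 (C/T, transition).
Of the 15 differences, 10 transitions and 5 transversions, so Ti/Tv = 10/5 = 2.000.

2.000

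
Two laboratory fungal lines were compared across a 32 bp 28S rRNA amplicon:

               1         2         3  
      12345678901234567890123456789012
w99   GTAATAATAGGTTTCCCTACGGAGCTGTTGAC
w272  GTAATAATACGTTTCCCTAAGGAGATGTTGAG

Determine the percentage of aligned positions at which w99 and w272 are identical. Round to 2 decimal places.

87.50%

Mismatches occur at site 10 (G→C), site 20 (C→A), site 25 (C→A), site 32 (C→G).
28 of the 32 sites match, so the percent identity is 28/32 × 100 = 87.50%.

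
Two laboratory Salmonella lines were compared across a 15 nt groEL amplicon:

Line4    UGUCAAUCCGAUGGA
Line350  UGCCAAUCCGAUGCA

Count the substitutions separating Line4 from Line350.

Mismatches occur at site 3 (U↔C), site 14 (G↔C).
That gives 2 mismatches out of 15 aligned sites, so the Hamming distance is 2.

2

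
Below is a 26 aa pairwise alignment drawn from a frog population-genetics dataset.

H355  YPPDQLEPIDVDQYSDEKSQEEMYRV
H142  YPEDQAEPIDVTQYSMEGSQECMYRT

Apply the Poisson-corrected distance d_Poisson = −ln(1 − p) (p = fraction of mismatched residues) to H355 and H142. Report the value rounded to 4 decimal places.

The sequences differ at positions 3 (P/E), 6 (L/A), 12 (D/T), 16 (D/M), 18 (K/G), 22 (E/C), 26 (V/T).
p = 7/26 = 0.269231.
d = −ln(1 − 0.269231) = −ln(0.730769) = 0.3137.

0.3137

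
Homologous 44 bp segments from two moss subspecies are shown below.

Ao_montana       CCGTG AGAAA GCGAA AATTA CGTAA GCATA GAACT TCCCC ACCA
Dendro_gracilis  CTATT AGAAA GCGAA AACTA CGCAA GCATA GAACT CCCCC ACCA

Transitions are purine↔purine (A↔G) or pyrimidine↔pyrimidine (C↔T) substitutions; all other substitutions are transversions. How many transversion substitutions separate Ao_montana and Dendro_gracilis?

1

Differing sites — 2:C/T (Ti); 3:G/A (Ti); 5:G/T (Tv); 18:T/C (Ti); 23:T/C (Ti); 36:T/C (Ti).
Of the 6 differences, 5 transitions and 1 transversion, so the answer is 1.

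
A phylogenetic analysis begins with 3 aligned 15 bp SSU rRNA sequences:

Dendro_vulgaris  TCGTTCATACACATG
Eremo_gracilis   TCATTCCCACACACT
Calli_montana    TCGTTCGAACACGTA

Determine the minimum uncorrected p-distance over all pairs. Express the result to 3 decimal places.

Pairwise Hamming distances:
  Dendro_vulgaris vs Eremo_gracilis: 5
  Dendro_vulgaris vs Calli_montana: 4
  Eremo_gracilis vs Calli_montana: 6
The smallest is 4 mismatches, between Dendro_vulgaris and Calli_montana; p = 4/15 = 0.267.

0.267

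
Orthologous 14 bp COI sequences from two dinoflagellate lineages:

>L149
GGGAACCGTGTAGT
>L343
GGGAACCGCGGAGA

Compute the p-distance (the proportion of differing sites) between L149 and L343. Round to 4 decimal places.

0.2143

Differing sites — 9:T/C; 11:T/G; 14:T/A.
There are 3 differences over 14 sites, so p = 3/14 = 0.2143.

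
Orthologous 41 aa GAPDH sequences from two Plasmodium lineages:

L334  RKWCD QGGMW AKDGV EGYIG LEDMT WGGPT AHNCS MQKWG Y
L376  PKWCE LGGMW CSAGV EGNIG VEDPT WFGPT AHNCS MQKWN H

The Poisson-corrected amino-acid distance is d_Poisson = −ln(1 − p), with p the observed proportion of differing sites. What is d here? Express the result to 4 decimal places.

Mismatches occur at site 1 (R→P), site 5 (D→E), site 6 (Q→L), site 11 (A→C), site 12 (K→S), site 13 (D→A), site 18 (Y→N), site 21 (L→V), site 24 (M→P), site 27 (G→F), site 40 (G→N), site 41 (Y→H).
p = 12/41 = 0.292683.
d = −ln(1 − 0.292683) = −ln(0.707317) = 0.3463.

0.3463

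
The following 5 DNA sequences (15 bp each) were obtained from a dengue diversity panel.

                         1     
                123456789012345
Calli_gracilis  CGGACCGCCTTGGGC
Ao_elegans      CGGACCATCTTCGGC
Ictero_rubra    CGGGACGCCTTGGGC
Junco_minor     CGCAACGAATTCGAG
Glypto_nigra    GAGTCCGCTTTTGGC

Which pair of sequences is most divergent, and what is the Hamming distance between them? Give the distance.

Pairwise Hamming distances:
  Calli_gracilis vs Ao_elegans: 3
  Calli_gracilis vs Ictero_rubra: 2
  Calli_gracilis vs Junco_minor: 7
  Calli_gracilis vs Glypto_nigra: 5
  Ao_elegans vs Ictero_rubra: 5
  Ao_elegans vs Junco_minor: 7
  Ao_elegans vs Glypto_nigra: 7
  Ictero_rubra vs Junco_minor: 7
  Ictero_rubra vs Glypto_nigra: 6
  Junco_minor vs Glypto_nigra: 10
The largest is 10, between Junco_minor and Glypto_nigra.

10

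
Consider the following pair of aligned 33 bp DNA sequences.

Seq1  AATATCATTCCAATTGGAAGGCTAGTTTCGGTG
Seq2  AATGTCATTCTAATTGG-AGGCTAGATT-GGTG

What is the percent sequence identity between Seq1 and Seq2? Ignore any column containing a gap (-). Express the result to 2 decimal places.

Excluding the 2 gap columns leaves 31 comparable sites.
Differing sites — 4:A/G; 11:C/T; 26:T/A.
28 of the 31 comparable sites match, so the percent identity is 28/31 × 100 = 90.32%.

90.32%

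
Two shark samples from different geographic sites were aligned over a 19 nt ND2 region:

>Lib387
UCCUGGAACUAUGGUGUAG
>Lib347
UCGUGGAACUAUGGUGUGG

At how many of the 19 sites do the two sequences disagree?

2

The sequences differ at positions 3 (C/G), 18 (A/G).
That gives 2 mismatches out of 19 aligned sites, so the Hamming distance is 2.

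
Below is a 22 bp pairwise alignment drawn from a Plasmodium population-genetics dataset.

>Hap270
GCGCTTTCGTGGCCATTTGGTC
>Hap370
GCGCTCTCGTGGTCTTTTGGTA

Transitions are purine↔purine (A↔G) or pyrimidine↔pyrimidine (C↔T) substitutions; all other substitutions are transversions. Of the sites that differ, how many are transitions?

Mismatches occur at site 6 (T→C, transition), site 13 (C→T, transition), site 15 (A→T, transversion), site 22 (C→A, transversion).
Of the 4 differences, 2 transitions and 2 transversions, so the answer is 2.

2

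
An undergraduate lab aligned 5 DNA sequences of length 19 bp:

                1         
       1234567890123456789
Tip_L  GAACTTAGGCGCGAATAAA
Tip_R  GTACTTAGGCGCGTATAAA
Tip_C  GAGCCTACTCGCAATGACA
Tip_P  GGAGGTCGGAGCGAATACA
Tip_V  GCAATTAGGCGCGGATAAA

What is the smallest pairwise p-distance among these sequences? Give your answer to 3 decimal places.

Pairwise Hamming distances:
  Tip_L vs Tip_R: 2
  Tip_L vs Tip_C: 8
  Tip_L vs Tip_P: 6
  Tip_L vs Tip_V: 3
  Tip_R vs Tip_C: 10
  Tip_R vs Tip_P: 7
  Tip_R vs Tip_V: 3
  Tip_C vs Tip_P: 11
  Tip_C vs Tip_V: 11
  Tip_P vs Tip_V: 7
The smallest is 2 mismatches, between Tip_L and Tip_R; p = 2/19 = 0.105.

0.105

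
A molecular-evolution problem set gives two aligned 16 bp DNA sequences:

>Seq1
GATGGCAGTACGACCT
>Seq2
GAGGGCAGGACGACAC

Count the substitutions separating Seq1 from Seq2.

Mismatches occur at site 3 (T→G), site 9 (T→G), site 15 (C→A), site 16 (T→C).
That gives 4 mismatches out of 16 aligned sites, so the Hamming distance is 4.

4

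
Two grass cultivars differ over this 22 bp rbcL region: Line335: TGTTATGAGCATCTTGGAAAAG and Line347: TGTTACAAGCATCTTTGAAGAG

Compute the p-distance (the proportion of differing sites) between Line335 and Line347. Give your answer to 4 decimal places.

The sequences differ at positions 6 (T/C), 7 (G/A), 16 (G/T), 20 (A/G).
There are 4 differences over 22 sites, so p = 4/22 = 0.1818.

0.1818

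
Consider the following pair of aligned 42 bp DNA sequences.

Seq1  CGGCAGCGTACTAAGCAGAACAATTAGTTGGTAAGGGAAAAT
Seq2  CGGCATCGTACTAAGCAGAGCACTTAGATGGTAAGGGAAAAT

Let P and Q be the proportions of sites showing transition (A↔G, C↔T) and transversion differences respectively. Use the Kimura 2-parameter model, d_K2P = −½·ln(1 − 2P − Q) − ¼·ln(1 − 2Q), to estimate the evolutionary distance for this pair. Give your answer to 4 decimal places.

0.1019

Differing sites — 6:G/T (Tv); 20:A/G (Ti); 23:A/C (Tv); 28:T/A (Tv).
Of the 4 differences, 1 transition and 3 transversions over 42 sites: P = 1/42 = 0.023810, Q = 3/42 = 0.071429.
d = −0.5·ln(0.880951) − 0.25·ln(0.857142) = −0.5·(-0.126753) − 0.25·(-0.154152) = 0.1019.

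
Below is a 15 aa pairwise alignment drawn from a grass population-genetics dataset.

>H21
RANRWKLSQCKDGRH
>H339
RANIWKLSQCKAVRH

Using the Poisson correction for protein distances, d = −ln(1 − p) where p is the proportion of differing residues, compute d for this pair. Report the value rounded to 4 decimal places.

The sequences differ at positions 4 (R/I), 12 (D/A), 13 (G/V).
p = 3/15 = 0.200000.
d = −ln(1 − 0.200000) = −ln(0.800000) = 0.2231.

0.2231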